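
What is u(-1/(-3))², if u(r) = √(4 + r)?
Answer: 13/3 ≈ 4.3333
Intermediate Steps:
u(-1/(-3))² = (√(4 - 1/(-3)))² = (√(4 - 1*(-⅓)))² = (√(4 + ⅓))² = (√(13/3))² = (√39/3)² = 13/3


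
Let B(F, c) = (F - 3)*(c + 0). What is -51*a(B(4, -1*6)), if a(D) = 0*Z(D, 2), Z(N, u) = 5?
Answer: 0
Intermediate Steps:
B(F, c) = c*(-3 + F) (B(F, c) = (-3 + F)*c = c*(-3 + F))
a(D) = 0 (a(D) = 0*5 = 0)
-51*a(B(4, -1*6)) = -51*0 = 0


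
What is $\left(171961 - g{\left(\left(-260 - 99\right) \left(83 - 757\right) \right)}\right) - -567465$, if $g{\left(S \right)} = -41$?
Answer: $739467$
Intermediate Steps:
$\left(171961 - g{\left(\left(-260 - 99\right) \left(83 - 757\right) \right)}\right) - -567465 = \left(171961 - -41\right) - -567465 = \left(171961 + 41\right) + 567465 = 172002 + 567465 = 739467$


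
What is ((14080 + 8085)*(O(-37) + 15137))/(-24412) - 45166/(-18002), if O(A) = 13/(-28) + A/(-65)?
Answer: -84543468735583/6152507536 ≈ -13741.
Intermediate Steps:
O(A) = -13/28 - A/65 (O(A) = 13*(-1/28) + A*(-1/65) = -13/28 - A/65)
((14080 + 8085)*(O(-37) + 15137))/(-24412) - 45166/(-18002) = ((14080 + 8085)*((-13/28 - 1/65*(-37)) + 15137))/(-24412) - 45166/(-18002) = (22165*((-13/28 + 37/65) + 15137))*(-1/24412) - 45166*(-1/18002) = (22165*(191/1820 + 15137))*(-1/24412) + 22583/9001 = (22165*(27549531/1820))*(-1/24412) + 22583/9001 = (9394390071/28)*(-1/24412) + 22583/9001 = -9394390071/683536 + 22583/9001 = -84543468735583/6152507536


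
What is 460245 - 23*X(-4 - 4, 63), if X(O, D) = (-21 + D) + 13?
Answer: 458980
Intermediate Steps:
X(O, D) = -8 + D
460245 - 23*X(-4 - 4, 63) = 460245 - 23*(-8 + 63) = 460245 - 23*55 = 460245 - 1265 = 458980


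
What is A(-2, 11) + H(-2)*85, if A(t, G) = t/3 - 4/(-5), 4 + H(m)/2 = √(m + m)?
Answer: -10198/15 + 340*I ≈ -679.87 + 340.0*I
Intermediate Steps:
H(m) = -8 + 2*√2*√m (H(m) = -8 + 2*√(m + m) = -8 + 2*√(2*m) = -8 + 2*(√2*√m) = -8 + 2*√2*√m)
A(t, G) = ⅘ + t/3 (A(t, G) = t*(⅓) - 4*(-⅕) = t/3 + ⅘ = ⅘ + t/3)
A(-2, 11) + H(-2)*85 = (⅘ + (⅓)*(-2)) + (-8 + 2*√2*√(-2))*85 = (⅘ - ⅔) + (-8 + 2*√2*(I*√2))*85 = 2/15 + (-8 + 4*I)*85 = 2/15 + (-680 + 340*I) = -10198/15 + 340*I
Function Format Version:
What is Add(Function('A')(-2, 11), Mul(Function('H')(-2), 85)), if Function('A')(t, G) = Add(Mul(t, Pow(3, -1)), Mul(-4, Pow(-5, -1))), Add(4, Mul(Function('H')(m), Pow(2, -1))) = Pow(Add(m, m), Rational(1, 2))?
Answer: Add(Rational(-10198, 15), Mul(340, I)) ≈ Add(-679.87, Mul(340.00, I))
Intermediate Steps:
Function('H')(m) = Add(-8, Mul(2, Pow(2, Rational(1, 2)), Pow(m, Rational(1, 2)))) (Function('H')(m) = Add(-8, Mul(2, Pow(Add(m, m), Rational(1, 2)))) = Add(-8, Mul(2, Pow(Mul(2, m), Rational(1, 2)))) = Add(-8, Mul(2, Mul(Pow(2, Rational(1, 2)), Pow(m, Rational(1, 2))))) = Add(-8, Mul(2, Pow(2, Rational(1, 2)), Pow(m, Rational(1, 2)))))
Function('A')(t, G) = Add(Rational(4, 5), Mul(Rational(1, 3), t)) (Function('A')(t, G) = Add(Mul(t, Rational(1, 3)), Mul(-4, Rational(-1, 5))) = Add(Mul(Rational(1, 3), t), Rational(4, 5)) = Add(Rational(4, 5), Mul(Rational(1, 3), t)))
Add(Function('A')(-2, 11), Mul(Function('H')(-2), 85)) = Add(Add(Rational(4, 5), Mul(Rational(1, 3), -2)), Mul(Add(-8, Mul(2, Pow(2, Rational(1, 2)), Pow(-2, Rational(1, 2)))), 85)) = Add(Add(Rational(4, 5), Rational(-2, 3)), Mul(Add(-8, Mul(2, Pow(2, Rational(1, 2)), Mul(I, Pow(2, Rational(1, 2))))), 85)) = Add(Rational(2, 15), Mul(Add(-8, Mul(4, I)), 85)) = Add(Rational(2, 15), Add(-680, Mul(340, I))) = Add(Rational(-10198, 15), Mul(340, I))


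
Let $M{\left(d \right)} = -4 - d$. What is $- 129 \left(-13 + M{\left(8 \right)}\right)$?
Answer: $3225$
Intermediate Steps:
$- 129 \left(-13 + M{\left(8 \right)}\right) = - 129 \left(-13 - 12\right) = \left(-129\right) \left(-25\right) = 3225$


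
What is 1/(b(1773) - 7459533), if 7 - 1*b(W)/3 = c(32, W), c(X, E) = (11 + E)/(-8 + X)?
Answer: -1/7459735 ≈ -1.3405e-7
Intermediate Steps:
c(X, E) = (11 + E)/(-8 + X)
b(W) = 157/8 - W/8 (b(W) = 21 - 3*(11 + W)/(-8 + 32) = 21 - 3*(11 + W)/24 = 21 - (11 + W)/8 = 21 - 3*(11/24 + W/24) = 21 + (-11/8 - W/8) = 157/8 - W/8)
1/(b(1773) - 7459533) = 1/((157/8 - ⅛*1773) - 7459533) = 1/((157/8 - 1773/8) - 7459533) = 1/(-202 - 7459533) = 1/(-7459735) = -1/7459735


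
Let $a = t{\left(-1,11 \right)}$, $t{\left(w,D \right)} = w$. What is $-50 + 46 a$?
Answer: $-96$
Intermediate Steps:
$a = -1$
$-50 + 46 a = -50 + 46 \left(-1\right) = -50 - 46 = -96$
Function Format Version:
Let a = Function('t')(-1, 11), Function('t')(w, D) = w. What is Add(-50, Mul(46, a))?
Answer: -96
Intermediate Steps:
a = -1
Add(-50, Mul(46, a)) = Add(-50, Mul(46, -1)) = Add(-50, -46) = -96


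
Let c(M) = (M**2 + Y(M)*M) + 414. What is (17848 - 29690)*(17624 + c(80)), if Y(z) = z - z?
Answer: -289394796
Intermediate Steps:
Y(z) = 0
c(M) = 414 + M**2 (c(M) = (M**2 + 0*M) + 414 = (M**2 + 0) + 414 = M**2 + 414 = 414 + M**2)
(17848 - 29690)*(17624 + c(80)) = (17848 - 29690)*(17624 + (414 + 80**2)) = -11842*(17624 + (414 + 6400)) = -11842*(17624 + 6814) = -11842*24438 = -289394796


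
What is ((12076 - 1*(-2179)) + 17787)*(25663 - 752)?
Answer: 798198262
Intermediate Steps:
((12076 - 1*(-2179)) + 17787)*(25663 - 752) = ((12076 + 2179) + 17787)*24911 = (14255 + 17787)*24911 = 32042*24911 = 798198262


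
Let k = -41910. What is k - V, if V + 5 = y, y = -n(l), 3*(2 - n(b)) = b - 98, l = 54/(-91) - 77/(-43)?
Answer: -163840176/3913 ≈ -41871.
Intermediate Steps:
l = 4685/3913 (l = 54*(-1/91) - 77*(-1/43) = -54/91 + 77/43 = 4685/3913 ≈ 1.1973)
n(b) = 104/3 - b/3 (n(b) = 2 - (b - 98)/3 = 2 - (-98 + b)/3 = 2 + (98/3 - b/3) = 104/3 - b/3)
y = -134089/3913 (y = -(104/3 - 1/3*4685/3913) = -(104/3 - 4685/11739) = -1*134089/3913 = -134089/3913 ≈ -34.268)
V = -153654/3913 (V = -5 - 134089/3913 = -153654/3913 ≈ -39.268)
k - V = -41910 - 1*(-153654/3913) = -41910 + 153654/3913 = -163840176/3913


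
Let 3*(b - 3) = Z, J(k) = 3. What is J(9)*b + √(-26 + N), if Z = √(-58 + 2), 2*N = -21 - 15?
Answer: 9 + 2*I*√11 + 2*I*√14 ≈ 9.0 + 14.117*I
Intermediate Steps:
N = -18 (N = (-21 - 15)/2 = (½)*(-36) = -18)
Z = 2*I*√14 (Z = √(-56) = 2*I*√14 ≈ 7.4833*I)
b = 3 + 2*I*√14/3 (b = 3 + (2*I*√14)/3 = 3 + 2*I*√14/3 ≈ 3.0 + 2.4944*I)
J(9)*b + √(-26 + N) = 3*(3 + 2*I*√14/3) + √(-26 - 18) = (9 + 2*I*√14) + √(-44) = (9 + 2*I*√14) + 2*I*√11 = 9 + 2*I*√11 + 2*I*√14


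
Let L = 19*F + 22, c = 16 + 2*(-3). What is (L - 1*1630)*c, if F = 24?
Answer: -11520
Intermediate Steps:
c = 10 (c = 16 - 6 = 10)
L = 478 (L = 19*24 + 22 = 456 + 22 = 478)
(L - 1*1630)*c = (478 - 1*1630)*10 = (478 - 1630)*10 = -1152*10 = -11520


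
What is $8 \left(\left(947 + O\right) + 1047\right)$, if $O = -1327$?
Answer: $5336$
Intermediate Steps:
$8 \left(\left(947 + O\right) + 1047\right) = 8 \left(\left(947 - 1327\right) + 1047\right) = 8 \left(-380 + 1047\right) = 8 \cdot 667 = 5336$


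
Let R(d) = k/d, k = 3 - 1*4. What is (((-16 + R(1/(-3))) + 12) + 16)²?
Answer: 225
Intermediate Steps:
k = -1 (k = 3 - 4 = -1)
R(d) = -1/d
(((-16 + R(1/(-3))) + 12) + 16)² = (((-16 - 1/(1/(-3))) + 12) + 16)² = (((-16 - 1/(-⅓)) + 12) + 16)² = (((-16 - 1*(-3)) + 12) + 16)² = (((-16 + 3) + 12) + 16)² = ((-13 + 12) + 16)² = (-1 + 16)² = 15² = 225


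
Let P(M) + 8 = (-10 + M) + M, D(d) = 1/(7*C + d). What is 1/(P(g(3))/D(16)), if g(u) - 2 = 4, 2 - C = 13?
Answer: 1/366 ≈ 0.0027322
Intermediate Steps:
C = -11 (C = 2 - 1*13 = 2 - 13 = -11)
g(u) = 6 (g(u) = 2 + 4 = 6)
D(d) = 1/(-77 + d) (D(d) = 1/(7*(-11) + d) = 1/(-77 + d))
P(M) = -18 + 2*M (P(M) = -8 + ((-10 + M) + M) = -8 + (-10 + 2*M) = -18 + 2*M)
1/(P(g(3))/D(16)) = 1/((-18 + 2*6)/(1/(-77 + 16))) = 1/((-18 + 12)/(1/(-61))) = 1/(-6/(-1/61)) = 1/(-6*(-61)) = 1/366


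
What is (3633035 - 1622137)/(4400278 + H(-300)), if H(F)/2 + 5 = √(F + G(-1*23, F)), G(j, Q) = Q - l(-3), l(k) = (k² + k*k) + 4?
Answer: 1106061265083/2420294809289 - 1005449*I*√622/4840589618578 ≈ 0.45699 - 5.1803e-6*I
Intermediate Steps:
l(k) = 4 + 2*k² (l(k) = (k² + k²) + 4 = 2*k² + 4 = 4 + 2*k²)
G(j, Q) = -22 + Q (G(j, Q) = Q - (4 + 2*(-3)²) = Q - (4 + 2*9) = Q - (4 + 18) = Q - 1*22 = Q - 22 = -22 + Q)
H(F) = -10 + 2*√(-22 + 2*F) (H(F) = -10 + 2*√(F + (-22 + F)) = -10 + 2*√(-22 + 2*F))
(3633035 - 1622137)/(4400278 + H(-300)) = (3633035 - 1622137)/(4400278 + (-10 + 2*√(-22 + 2*(-300)))) = 2010898/(4400278 + (-10 + 2*√(-22 - 600))) = 2010898/(4400278 + (-10 + 2*√(-622))) = 2010898/(4400278 + (-10 + 2*(I*√622))) = 2010898/(4400278 + (-10 + 2*I*√622)) = 2010898/(4400268 + 2*I*√622)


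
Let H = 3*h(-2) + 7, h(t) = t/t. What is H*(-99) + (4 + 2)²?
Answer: -954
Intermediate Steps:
h(t) = 1
H = 10 (H = 3*1 + 7 = 3 + 7 = 10)
H*(-99) + (4 + 2)² = 10*(-99) + (4 + 2)² = -990 + 6² = -990 + 36 = -954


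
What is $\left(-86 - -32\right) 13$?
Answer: $-702$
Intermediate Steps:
$\left(-86 - -32\right) 13 = \left(-86 + 32\right) 13 = \left(-54\right) 13 = -702$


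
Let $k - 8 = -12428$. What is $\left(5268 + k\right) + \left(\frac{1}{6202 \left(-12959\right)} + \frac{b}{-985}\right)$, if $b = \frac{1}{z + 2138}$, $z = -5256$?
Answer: $- \frac{441349976254649198}{61710007868285} \approx -7152.0$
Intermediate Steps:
$k = -12420$ ($k = 8 - 12428 = -12420$)
$b = - \frac{1}{3118}$ ($b = \frac{1}{-5256 + 2138} = \frac{1}{-3118} = - \frac{1}{3118} \approx -0.00032072$)
$\left(5268 + k\right) + \left(\frac{1}{6202 \left(-12959\right)} + \frac{b}{-985}\right) = \left(5268 - 12420\right) + \left(\frac{1}{6202 \left(-12959\right)} - \frac{1}{3118 \left(-985\right)}\right) = -7152 + \left(\frac{1}{6202} \left(- \frac{1}{12959}\right) - - \frac{1}{3071230}\right) = -7152 + \left(- \frac{1}{80371718} + \frac{1}{3071230}\right) = -7152 + \frac{19325122}{61710007868285} = - \frac{441349976254649198}{61710007868285}$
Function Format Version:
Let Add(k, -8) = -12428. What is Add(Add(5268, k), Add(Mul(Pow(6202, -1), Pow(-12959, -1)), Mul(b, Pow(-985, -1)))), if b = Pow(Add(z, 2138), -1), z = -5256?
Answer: Rational(-441349976254649198, 61710007868285) ≈ -7152.0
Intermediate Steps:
k = -12420 (k = Add(8, -12428) = -12420)
b = Rational(-1, 3118) (b = Pow(Add(-5256, 2138), -1) = Pow(-3118, -1) = Rational(-1, 3118) ≈ -0.00032072)
Add(Add(5268, k), Add(Mul(Pow(6202, -1), Pow(-12959, -1)), Mul(b, Pow(-985, -1)))) = Add(Add(5268, -12420), Add(Mul(Pow(6202, -1), Pow(-12959, -1)), Mul(Rational(-1, 3118), Pow(-985, -1)))) = Add(-7152, Add(Mul(Rational(1, 6202), Rational(-1, 12959)), Mul(Rational(-1, 3118), Rational(-1, 985)))) = Add(-7152, Add(Rational(-1, 80371718), Rational(1, 3071230))) = Add(-7152, Rational(19325122, 61710007868285)) = Rational(-441349976254649198, 61710007868285)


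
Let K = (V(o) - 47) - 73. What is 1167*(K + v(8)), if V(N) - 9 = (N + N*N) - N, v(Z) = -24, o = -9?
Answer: -63018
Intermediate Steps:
V(N) = 9 + N**2 (V(N) = 9 + ((N + N*N) - N) = 9 + ((N + N**2) - N) = 9 + N**2)
K = -30 (K = ((9 + (-9)**2) - 47) - 73 = ((9 + 81) - 47) - 73 = (90 - 47) - 73 = 43 - 73 = -30)
1167*(K + v(8)) = 1167*(-30 - 24) = 1167*(-54) = -63018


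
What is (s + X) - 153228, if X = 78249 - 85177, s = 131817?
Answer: -28339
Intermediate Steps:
X = -6928
(s + X) - 153228 = (131817 - 6928) - 153228 = 124889 - 153228 = -28339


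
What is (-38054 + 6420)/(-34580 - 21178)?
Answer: 15817/27879 ≈ 0.56734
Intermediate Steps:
(-38054 + 6420)/(-34580 - 21178) = -31634/(-55758) = -31634*(-1/55758) = 15817/27879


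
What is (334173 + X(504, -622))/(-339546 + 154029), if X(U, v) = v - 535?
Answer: -333016/185517 ≈ -1.7951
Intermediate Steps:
X(U, v) = -535 + v
(334173 + X(504, -622))/(-339546 + 154029) = (334173 + (-535 - 622))/(-339546 + 154029) = (334173 - 1157)/(-185517) = 333016*(-1/185517) = -333016/185517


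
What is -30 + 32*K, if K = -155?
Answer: -4990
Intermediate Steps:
-30 + 32*K = -30 + 32*(-155) = -30 - 4960 = -4990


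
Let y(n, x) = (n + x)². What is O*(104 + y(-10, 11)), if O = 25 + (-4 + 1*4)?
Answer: 2625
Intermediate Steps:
O = 25 (O = 25 + (-4 + 4) = 25 + 0 = 25)
O*(104 + y(-10, 11)) = 25*(104 + (-10 + 11)²) = 25*(104 + 1²) = 25*(104 + 1) = 25*105 = 2625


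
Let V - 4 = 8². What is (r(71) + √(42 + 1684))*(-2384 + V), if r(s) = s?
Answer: -164436 - 2316*√1726 ≈ -2.6065e+5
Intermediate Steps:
V = 68 (V = 4 + 8² = 4 + 64 = 68)
(r(71) + √(42 + 1684))*(-2384 + V) = (71 + √(42 + 1684))*(-2384 + 68) = (71 + √1726)*(-2316) = -164436 - 2316*√1726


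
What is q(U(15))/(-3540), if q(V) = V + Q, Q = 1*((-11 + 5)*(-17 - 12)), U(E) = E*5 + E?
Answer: -22/295 ≈ -0.074576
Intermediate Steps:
U(E) = 6*E (U(E) = 5*E + E = 6*E)
Q = 174 (Q = 1*(-6*(-29)) = 1*174 = 174)
q(V) = 174 + V (q(V) = V + 174 = 174 + V)
q(U(15))/(-3540) = (174 + 6*15)/(-3540) = (174 + 90)*(-1/3540) = 264*(-1/3540) = -22/295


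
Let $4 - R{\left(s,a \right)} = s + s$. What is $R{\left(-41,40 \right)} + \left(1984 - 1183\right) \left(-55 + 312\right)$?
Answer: $205943$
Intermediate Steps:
$R{\left(s,a \right)} = 4 - 2 s$ ($R{\left(s,a \right)} = 4 - \left(s + s\right) = 4 - 2 s$)
$R{\left(-41,40 \right)} + \left(1984 - 1183\right) \left(-55 + 312\right) = \left(4 - -82\right) + \left(1984 - 1183\right) \left(-55 + 312\right) = \left(4 + 82\right) + 801 \cdot 257 = 86 + 205857 = 205943$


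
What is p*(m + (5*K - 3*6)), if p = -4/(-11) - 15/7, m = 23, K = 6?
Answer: -685/11 ≈ -62.273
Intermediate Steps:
p = -137/77 (p = -4*(-1/11) - 15*⅐ = 4/11 - 15/7 = -137/77 ≈ -1.7792)
p*(m + (5*K - 3*6)) = -137*(23 + (5*6 - 3*6))/77 = -137*(23 + (30 - 18))/77 = -137*(23 + 12)/77 = -137/77*35 = -685/11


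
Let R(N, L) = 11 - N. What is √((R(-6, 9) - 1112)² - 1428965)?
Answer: 2*I*√57485 ≈ 479.52*I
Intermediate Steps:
√((R(-6, 9) - 1112)² - 1428965) = √(((11 - 1*(-6)) - 1112)² - 1428965) = √(((11 + 6) - 1112)² - 1428965) = √((17 - 1112)² - 1428965) = √((-1095)² - 1428965) = √(1199025 - 1428965) = √(-229940) = 2*I*√57485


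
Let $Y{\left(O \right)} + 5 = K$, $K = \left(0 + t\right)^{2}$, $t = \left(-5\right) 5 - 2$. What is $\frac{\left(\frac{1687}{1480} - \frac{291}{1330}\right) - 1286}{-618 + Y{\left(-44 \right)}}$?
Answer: $- \frac{252954937}{20865040} \approx -12.123$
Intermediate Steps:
$t = -27$ ($t = -25 - 2 = -27$)
$K = 729$ ($K = \left(0 - 27\right)^{2} = \left(-27\right)^{2} = 729$)
$Y{\left(O \right)} = 724$ ($Y{\left(O \right)} = -5 + 729 = 724$)
$\frac{\left(\frac{1687}{1480} - \frac{291}{1330}\right) - 1286}{-618 + Y{\left(-44 \right)}} = \frac{\left(\frac{1687}{1480} - \frac{291}{1330}\right) - 1286}{-618 + 724} = \frac{\left(1687 \cdot \frac{1}{1480} - \frac{291}{1330}\right) - 1286}{106} = \left(\left(\frac{1687}{1480} - \frac{291}{1330}\right) - 1286\right) \frac{1}{106} = \left(\frac{181303}{196840} - 1286\right) \frac{1}{106} = \left(- \frac{252954937}{196840}\right) \frac{1}{106} = - \frac{252954937}{20865040}$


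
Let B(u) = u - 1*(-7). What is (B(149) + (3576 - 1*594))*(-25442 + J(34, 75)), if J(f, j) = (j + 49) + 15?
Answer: -79400814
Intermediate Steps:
J(f, j) = 64 + j (J(f, j) = (49 + j) + 15 = 64 + j)
B(u) = 7 + u (B(u) = u + 7 = 7 + u)
(B(149) + (3576 - 1*594))*(-25442 + J(34, 75)) = ((7 + 149) + (3576 - 1*594))*(-25442 + (64 + 75)) = (156 + (3576 - 594))*(-25442 + 139) = (156 + 2982)*(-25303) = 3138*(-25303) = -79400814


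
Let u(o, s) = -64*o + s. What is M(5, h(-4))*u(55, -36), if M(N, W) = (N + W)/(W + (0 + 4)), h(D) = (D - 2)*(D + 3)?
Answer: -19558/5 ≈ -3911.6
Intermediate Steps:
h(D) = (-2 + D)*(3 + D)
u(o, s) = s - 64*o
M(N, W) = (N + W)/(4 + W) (M(N, W) = (N + W)/(W + 4) = (N + W)/(4 + W))
M(5, h(-4))*u(55, -36) = ((5 + (-6 - 4 + (-4)²))/(4 + (-6 - 4 + (-4)²)))*(-36 - 64*55) = ((5 + (-6 - 4 + 16))/(4 + (-6 - 4 + 16)))*(-36 - 3520) = ((5 + 6)/(4 + 6))*(-3556) = (11/10)*(-3556) = -19558/5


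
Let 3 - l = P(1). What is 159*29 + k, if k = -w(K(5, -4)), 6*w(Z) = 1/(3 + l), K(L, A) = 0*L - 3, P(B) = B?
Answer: 138329/30 ≈ 4611.0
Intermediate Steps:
K(L, A) = -3 (K(L, A) = 0 - 3 = -3)
l = 2 (l = 3 - 1*1 = 3 - 1 = 2)
w(Z) = 1/30 (w(Z) = 1/(6*(3 + 2)) = (⅙)/5 = (⅙)*(⅕) = 1/30)
k = -1/30 (k = -1*1/30 = -1/30 ≈ -0.033333)
159*29 + k = 159*29 - 1/30 = 4611 - 1/30 = 138329/30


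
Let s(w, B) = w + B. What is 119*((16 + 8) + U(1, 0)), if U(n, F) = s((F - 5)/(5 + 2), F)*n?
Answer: 2771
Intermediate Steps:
s(w, B) = B + w
U(n, F) = n*(-5/7 + 8*F/7) (U(n, F) = (F + (F - 5)/(5 + 2))*n = (F + (-5 + F)/7)*n = (F + (-5 + F)*(⅐))*n = (F + (-5/7 + F/7))*n = (-5/7 + 8*F/7)*n = n*(-5/7 + 8*F/7))
119*((16 + 8) + U(1, 0)) = 119*((16 + 8) + (⅐)*1*(-5 + 8*0)) = 119*(24 + (⅐)*1*(-5 + 0)) = 119*(24 + (⅐)*1*(-5)) = 119*(24 - 5/7) = 119*(163/7) = 2771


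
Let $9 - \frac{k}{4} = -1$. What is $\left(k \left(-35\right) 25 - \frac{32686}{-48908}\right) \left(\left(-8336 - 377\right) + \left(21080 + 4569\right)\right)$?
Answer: $- \frac{7247538127476}{12227} \approx -5.9275 \cdot 10^{8}$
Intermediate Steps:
$k = 40$ ($k = 36 - -4 = 36 + 4 = 40$)
$\left(k \left(-35\right) 25 - \frac{32686}{-48908}\right) \left(\left(-8336 - 377\right) + \left(21080 + 4569\right)\right) = \left(40 \left(-35\right) 25 - \frac{32686}{-48908}\right) \left(\left(-8336 - 377\right) + \left(21080 + 4569\right)\right) = \left(\left(-1400\right) 25 - - \frac{16343}{24454}\right) \left(\left(-8336 - 377\right) + 25649\right) = \left(-35000 + \frac{16343}{24454}\right) \left(-8713 + 25649\right) = \left(- \frac{855873657}{24454}\right) 16936 = - \frac{7247538127476}{12227}$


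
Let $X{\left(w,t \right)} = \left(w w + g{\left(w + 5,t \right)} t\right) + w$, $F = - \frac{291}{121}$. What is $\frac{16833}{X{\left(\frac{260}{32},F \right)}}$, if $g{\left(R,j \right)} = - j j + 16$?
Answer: $\frac{1908523924032}{5620372145} \approx 339.57$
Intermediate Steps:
$g{\left(R,j \right)} = 16 - j^{2}$ ($g{\left(R,j \right)} = - j^{2} + 16 = 16 - j^{2}$)
$F = - \frac{291}{121}$ ($F = \left(-291\right) \frac{1}{121} = - \frac{291}{121} \approx -2.405$)
$X{\left(w,t \right)} = w + w^{2} + t \left(16 - t^{2}\right)$ ($X{\left(w,t \right)} = \left(w w + \left(16 - t^{2}\right) t\right) + w = \left(w^{2} + t \left(16 - t^{2}\right)\right) + w = w + w^{2} + t \left(16 - t^{2}\right)$)
$\frac{16833}{X{\left(\frac{260}{32},F \right)}} = \frac{16833}{\frac{260}{32} + \left(\frac{260}{32}\right)^{2} - - \frac{291 \left(-16 + \left(- \frac{291}{121}\right)^{2}\right)}{121}} = \frac{16833}{260 \cdot \frac{1}{32} + \left(260 \cdot \frac{1}{32}\right)^{2} - - \frac{291 \left(-16 + \frac{84681}{14641}\right)}{121}} = \frac{16833}{\frac{65}{8} + \left(\frac{65}{8}\right)^{2} - \left(- \frac{291}{121}\right) \left(- \frac{149575}{14641}\right)} = \frac{16833}{\frac{65}{8} + \frac{4225}{64} - \frac{43526325}{1771561}} = \frac{16833}{\frac{5620372145}{113379904}} = 16833 \cdot \frac{113379904}{5620372145} = \frac{1908523924032}{5620372145}$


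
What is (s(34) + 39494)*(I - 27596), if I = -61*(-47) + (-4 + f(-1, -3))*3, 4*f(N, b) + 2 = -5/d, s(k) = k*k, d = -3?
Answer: -2011463625/2 ≈ -1.0057e+9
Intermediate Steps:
s(k) = k**2
f(N, b) = -1/12 (f(N, b) = -1/2 + (-5/(-3))/4 = -1/2 + (-5*(-1/3))/4 = -1/2 + (1/4)*(5/3) = -1/2 + 5/12 = -1/12)
I = 11419/4 (I = -61*(-47) + (-4 - 1/12)*3 = 2867 - 49/12*3 = 2867 - 49/4 = 11419/4 ≈ 2854.8)
(s(34) + 39494)*(I - 27596) = (34**2 + 39494)*(11419/4 - 27596) = (1156 + 39494)*(-98965/4) = 40650*(-98965/4) = -2011463625/2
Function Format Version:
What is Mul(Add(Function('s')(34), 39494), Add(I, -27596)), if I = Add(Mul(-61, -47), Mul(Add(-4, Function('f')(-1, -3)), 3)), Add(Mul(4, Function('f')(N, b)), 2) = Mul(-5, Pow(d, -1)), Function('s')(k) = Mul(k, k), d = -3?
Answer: Rational(-2011463625, 2) ≈ -1.0057e+9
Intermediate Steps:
Function('s')(k) = Pow(k, 2)
Function('f')(N, b) = Rational(-1, 12) (Function('f')(N, b) = Add(Rational(-1, 2), Mul(Rational(1, 4), Mul(-5, Pow(-3, -1)))) = Add(Rational(-1, 2), Mul(Rational(1, 4), Mul(-5, Rational(-1, 3)))) = Add(Rational(-1, 2), Mul(Rational(1, 4), Rational(5, 3))) = Add(Rational(-1, 2), Rational(5, 12)) = Rational(-1, 12))
I = Rational(11419, 4) (I = Add(Mul(-61, -47), Mul(Add(-4, Rational(-1, 12)), 3)) = Add(2867, Mul(Rational(-49, 12), 3)) = Add(2867, Rational(-49, 4)) = Rational(11419, 4) ≈ 2854.8)
Mul(Add(Function('s')(34), 39494), Add(I, -27596)) = Mul(Add(Pow(34, 2), 39494), Add(Rational(11419, 4), -27596)) = Mul(Add(1156, 39494), Rational(-98965, 4)) = Mul(40650, Rational(-98965, 4)) = Rational(-2011463625, 2)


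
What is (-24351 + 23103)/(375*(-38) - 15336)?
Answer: 208/4931 ≈ 0.042182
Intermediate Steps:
(-24351 + 23103)/(375*(-38) - 15336) = -1248/(-14250 - 15336) = -1248/(-29586) = -1248*(-1/29586) = 208/4931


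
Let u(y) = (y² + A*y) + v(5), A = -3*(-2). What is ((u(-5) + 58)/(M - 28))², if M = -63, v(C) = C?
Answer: 3364/8281 ≈ 0.40623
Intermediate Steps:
A = 6
u(y) = 5 + y² + 6*y (u(y) = (y² + 6*y) + 5 = 5 + y² + 6*y)
((u(-5) + 58)/(M - 28))² = (((5 + (-5)² + 6*(-5)) + 58)/(-63 - 28))² = (((5 + 25 - 30) + 58)/(-91))² = ((0 + 58)*(-1/91))² = (58*(-1/91))² = (-58/91)² = 3364/8281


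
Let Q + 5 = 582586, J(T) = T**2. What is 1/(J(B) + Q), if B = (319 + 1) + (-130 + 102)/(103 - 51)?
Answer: 169/115703598 ≈ 1.4606e-6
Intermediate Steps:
B = 4153/13 (B = 320 - 28/52 = 320 - 28*1/52 = 320 - 7/13 = 4153/13 ≈ 319.46)
Q = 582581 (Q = -5 + 582586 = 582581)
1/(J(B) + Q) = 1/((4153/13)**2 + 582581) = 1/(17247409/169 + 582581) = 1/(115703598/169) = 169/115703598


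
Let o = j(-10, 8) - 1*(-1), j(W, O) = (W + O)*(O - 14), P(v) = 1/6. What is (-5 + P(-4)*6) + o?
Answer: 9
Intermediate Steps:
P(v) = ⅙
j(W, O) = (-14 + O)*(O + W) (j(W, O) = (O + W)*(-14 + O) = (-14 + O)*(O + W))
o = 13 (o = (8² - 14*8 - 14*(-10) + 8*(-10)) - 1*(-1) = (64 - 112 + 140 - 80) + 1 = 12 + 1 = 13)
(-5 + P(-4)*6) + o = (-5 + (⅙)*6) + 13 = (-5 + 1) + 13 = -4 + 13 = 9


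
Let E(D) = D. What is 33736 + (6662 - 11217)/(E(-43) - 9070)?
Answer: 307440723/9113 ≈ 33737.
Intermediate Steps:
33736 + (6662 - 11217)/(E(-43) - 9070) = 33736 + (6662 - 11217)/(-43 - 9070) = 33736 - 4555/(-9113) = 33736 - 4555*(-1/9113) = 33736 + 4555/9113 = 307440723/9113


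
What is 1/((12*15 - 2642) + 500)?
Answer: -1/1962 ≈ -0.00050968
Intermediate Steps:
1/((12*15 - 2642) + 500) = 1/((180 - 2642) + 500) = 1/(-2462 + 500) = 1/(-1962) = -1/1962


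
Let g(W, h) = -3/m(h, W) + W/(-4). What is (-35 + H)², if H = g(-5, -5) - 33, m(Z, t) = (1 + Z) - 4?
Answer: 281961/64 ≈ 4405.6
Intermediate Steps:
m(Z, t) = -3 + Z
g(W, h) = -3/(-3 + h) - W/4 (g(W, h) = -3/(-3 + h) + W/(-4) = -3/(-3 + h) + W*(-¼) = -3/(-3 + h) - W/4)
H = -251/8 (H = (-12 - 1*(-5)*(-3 - 5))/(4*(-3 - 5)) - 33 = (¼)*(-12 - 1*(-5)*(-8))/(-8) - 33 = (¼)*(-⅛)*(-12 - 40) - 33 = (¼)*(-⅛)*(-52) - 33 = 13/8 - 33 = -251/8 ≈ -31.375)
(-35 + H)² = (-35 - 251/8)² = (-531/8)² = 281961/64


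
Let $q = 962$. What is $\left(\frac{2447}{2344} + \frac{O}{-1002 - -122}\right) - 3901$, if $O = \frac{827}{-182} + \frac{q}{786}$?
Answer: $- \frac{71923949008003}{18442263840} \approx -3900.0$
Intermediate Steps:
$O = - \frac{237469}{71526}$ ($O = \frac{827}{-182} + \frac{962}{786} = 827 \left(- \frac{1}{182}\right) + 962 \cdot \frac{1}{786} = - \frac{827}{182} + \frac{481}{393} = - \frac{237469}{71526} \approx -3.32$)
$\left(\frac{2447}{2344} + \frac{O}{-1002 - -122}\right) - 3901 = \left(\frac{2447}{2344} - \frac{237469}{71526 \left(-1002 - -122\right)}\right) - 3901 = \left(2447 \cdot \frac{1}{2344} - \frac{237469}{71526 \left(-1002 + 122\right)}\right) - 3901 = \left(\frac{2447}{2344} - \frac{237469}{71526 \left(-880\right)}\right) - 3901 = \left(\frac{2447}{2344} - - \frac{237469}{62942880}\right) - 3901 = \left(\frac{2447}{2344} + \frac{237469}{62942880}\right) - 3901 = \frac{19322231837}{18442263840} - 3901 = - \frac{71923949008003}{18442263840}$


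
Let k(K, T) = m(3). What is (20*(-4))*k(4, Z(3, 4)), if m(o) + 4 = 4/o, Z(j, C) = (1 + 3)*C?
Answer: 640/3 ≈ 213.33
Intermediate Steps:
Z(j, C) = 4*C
m(o) = -4 + 4/o
k(K, T) = -8/3 (k(K, T) = -4 + 4/3 = -8/3)
(20*(-4))*k(4, Z(3, 4)) = (20*(-4))*(-8/3) = -80*(-8/3) = 640/3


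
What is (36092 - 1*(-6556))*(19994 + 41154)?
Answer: 2607839904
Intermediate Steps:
(36092 - 1*(-6556))*(19994 + 41154) = (36092 + 6556)*61148 = 42648*61148 = 2607839904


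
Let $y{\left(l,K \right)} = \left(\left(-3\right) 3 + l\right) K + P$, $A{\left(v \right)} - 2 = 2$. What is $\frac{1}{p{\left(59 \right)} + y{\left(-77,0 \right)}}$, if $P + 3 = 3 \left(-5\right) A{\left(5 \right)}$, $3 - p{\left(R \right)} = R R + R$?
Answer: $- \frac{1}{3600} \approx -0.00027778$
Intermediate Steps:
$A{\left(v \right)} = 4$ ($A{\left(v \right)} = 2 + 2 = 4$)
$p{\left(R \right)} = 3 - R - R^{2}$ ($p{\left(R \right)} = 3 - \left(R R + R\right) = 3 - \left(R^{2} + R\right) = 3 - \left(R + R^{2}\right) = 3 - R - R^{2}$)
$P = -63$ ($P = -3 + 3 \left(-5\right) 4 = -3 - 60 = -63$)
$y{\left(l,K \right)} = -63 + K \left(-9 + l\right)$ ($y{\left(l,K \right)} = \left(\left(-3\right) 3 + l\right) K - 63 = \left(-9 + l\right) K - 63 = K \left(-9 + l\right) - 63 = -63 + K \left(-9 + l\right)$)
$\frac{1}{p{\left(59 \right)} + y{\left(-77,0 \right)}} = \frac{1}{\left(3 - 59 - 59^{2}\right) - 63} = \frac{1}{\left(3 - 59 - 3481\right) + \left(-63 + 0 + 0\right)} = \frac{1}{\left(3 - 59 - 3481\right) - 63} = \frac{1}{-3537 - 63} = \frac{1}{-3600} = - \frac{1}{3600}$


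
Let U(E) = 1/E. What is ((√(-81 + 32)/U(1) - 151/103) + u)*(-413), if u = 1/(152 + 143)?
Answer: 311094/515 - 2891*I ≈ 604.07 - 2891.0*I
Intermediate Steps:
u = 1/295 ≈ 0.0033898
((√(-81 + 32)/U(1) - 151/103) + u)*(-413) = ((√(-81 + 32)/(1/1) - 151/103) + 1/295)*(-413) = ((√(-49)/1 - 151*1/103) + 1/295)*(-413) = (((7*I)*1 - 151/103) + 1/295)*(-413) = ((7*I - 151/103) + 1/295)*(-413) = ((-151/103 + 7*I) + 1/295)*(-413) = (-44442/30385 + 7*I)*(-413) = 311094/515 - 2891*I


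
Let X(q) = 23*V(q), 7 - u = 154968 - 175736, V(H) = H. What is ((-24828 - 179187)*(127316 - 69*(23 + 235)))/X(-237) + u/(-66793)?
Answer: 497440801030835/121362881 ≈ 4.0988e+6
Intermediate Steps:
u = 20775 (u = 7 - (154968 - 175736) = 7 - 1*(-20768) = 7 + 20768 = 20775)
X(q) = 23*q
((-24828 - 179187)*(127316 - 69*(23 + 235)))/X(-237) + u/(-66793) = ((-24828 - 179187)*(127316 - 69*(23 + 235)))/((23*(-237))) + 20775/(-66793) = -204015*(127316 - 69*258)/(-5451) + 20775*(-1/66793) = -204015*(127316 - 17802)*(-1/5451) - 20775/66793 = -204015*109514*(-1/5451) - 20775/66793 = -22342498710*(-1/5451) - 20775/66793 = 7447499570/1817 - 20775/66793 = 497440801030835/121362881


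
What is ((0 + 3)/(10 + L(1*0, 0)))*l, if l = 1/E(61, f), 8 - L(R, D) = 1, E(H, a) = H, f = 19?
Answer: 3/1037 ≈ 0.0028930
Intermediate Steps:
L(R, D) = 7 (L(R, D) = 8 - 1*1 = 8 - 1 = 7)
l = 1/61 ≈ 0.016393
((0 + 3)/(10 + L(1*0, 0)))*l = ((0 + 3)/(10 + 7))*(1/61) = (3/17)*(1/61) = 3/1037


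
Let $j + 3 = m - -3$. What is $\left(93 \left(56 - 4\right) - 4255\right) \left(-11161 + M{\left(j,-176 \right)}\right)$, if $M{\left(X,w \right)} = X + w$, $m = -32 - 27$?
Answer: $-6621076$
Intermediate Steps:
$m = -59$ ($m = -32 - 27 = -59$)
$j = -59$ ($j = -3 - 56 = -59$)
$\left(93 \left(56 - 4\right) - 4255\right) \left(-11161 + M{\left(j,-176 \right)}\right) = \left(93 \left(56 - 4\right) - 4255\right) \left(-11161 - 235\right) = \left(93 \cdot 52 - 4255\right) \left(-11161 - 235\right) = \left(4836 - 4255\right) \left(-11396\right) = 581 \left(-11396\right) = -6621076$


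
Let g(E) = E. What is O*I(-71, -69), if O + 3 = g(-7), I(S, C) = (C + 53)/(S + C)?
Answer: -8/7 ≈ -1.1429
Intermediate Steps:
I(S, C) = (53 + C)/(C + S)
O = -10 (O = -3 - 7 = -10)
O*I(-71, -69) = -10*(53 - 69)/(-69 - 71) = -10*(-16)/(-140) = -(-1)*(-16)/14 = -10*4/35 = -8/7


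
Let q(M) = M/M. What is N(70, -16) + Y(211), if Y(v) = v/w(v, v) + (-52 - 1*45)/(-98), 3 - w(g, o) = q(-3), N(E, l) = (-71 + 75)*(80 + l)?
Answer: 17762/49 ≈ 362.49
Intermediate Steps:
N(E, l) = 320 + 4*l (N(E, l) = 4*(80 + l) = 320 + 4*l)
q(M) = 1
w(g, o) = 2 (w(g, o) = 3 - 1*1 = 3 - 1 = 2)
Y(v) = 97/98 + v/2 (Y(v) = v/2 + (-52 - 1*45)/(-98) = v*(½) + (-52 - 45)*(-1/98) = v/2 - 97*(-1/98) = v/2 + 97/98 = 97/98 + v/2)
N(70, -16) + Y(211) = (320 + 4*(-16)) + (97/98 + (½)*211) = (320 - 64) + (97/98 + 211/2) = 256 + 5218/49 = 17762/49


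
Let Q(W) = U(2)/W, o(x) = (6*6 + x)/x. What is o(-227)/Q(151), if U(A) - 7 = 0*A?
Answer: 28841/1589 ≈ 18.150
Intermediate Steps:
U(A) = 7 (U(A) = 7 + 0*A = 7 + 0 = 7)
o(x) = (36 + x)/x
Q(W) = 7/W
o(-227)/Q(151) = ((36 - 227)/(-227))/((7/151)) = (-1/227*(-191))/((7*(1/151))) = 191/(227*(7/151)) = (191/227)*(151/7) = 28841/1589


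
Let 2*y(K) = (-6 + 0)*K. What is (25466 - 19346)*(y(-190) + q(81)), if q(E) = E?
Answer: 3984120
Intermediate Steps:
y(K) = -3*K (y(K) = ((-6 + 0)*K)/2 = (-6*K)/2 = -3*K)
(25466 - 19346)*(y(-190) + q(81)) = (25466 - 19346)*(-3*(-190) + 81) = 6120*(570 + 81) = 6120*651 = 3984120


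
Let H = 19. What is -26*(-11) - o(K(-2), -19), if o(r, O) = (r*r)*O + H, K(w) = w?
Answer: 343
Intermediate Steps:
o(r, O) = 19 + O*r**2 (o(r, O) = (r*r)*O + 19 = r**2*O + 19 = O*r**2 + 19 = 19 + O*r**2)
-26*(-11) - o(K(-2), -19) = -26*(-11) - (19 - 19*(-2)**2) = 286 - (19 - 19*4) = 286 - (19 - 76) = 286 - 1*(-57) = 286 + 57 = 343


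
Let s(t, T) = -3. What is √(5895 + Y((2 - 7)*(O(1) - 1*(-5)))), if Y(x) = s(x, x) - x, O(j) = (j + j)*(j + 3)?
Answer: √5957 ≈ 77.182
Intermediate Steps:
O(j) = 2*j*(3 + j) (O(j) = (2*j)*(3 + j) = 2*j*(3 + j))
Y(x) = -3 - x
√(5895 + Y((2 - 7)*(O(1) - 1*(-5)))) = √(5895 + (-3 - (2 - 7)*(2*1*(3 + 1) - 1*(-5)))) = √(5895 + (-3 - (-5)*(2*1*4 + 5))) = √(5895 + (-3 - (-5)*(8 + 5))) = √(5895 + (-3 - (-5)*13)) = √(5895 + (-3 - 1*(-65))) = √(5895 + (-3 + 65)) = √(5895 + 62) = √5957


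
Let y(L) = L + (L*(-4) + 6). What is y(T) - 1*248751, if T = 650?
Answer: -250695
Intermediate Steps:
y(L) = 6 - 3*L (y(L) = L + (-4*L + 6) = L + (6 - 4*L) = 6 - 3*L)
y(T) - 1*248751 = (6 - 3*650) - 1*248751 = (6 - 1950) - 248751 = -1944 - 248751 = -250695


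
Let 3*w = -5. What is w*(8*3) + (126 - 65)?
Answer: 21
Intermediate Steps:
w = -5/3 (w = (1/3)*(-5) = -5/3 ≈ -1.6667)
w*(8*3) + (126 - 65) = -40*3/3 + (126 - 65) = -5/3*24 + 61 = -40 + 61 = 21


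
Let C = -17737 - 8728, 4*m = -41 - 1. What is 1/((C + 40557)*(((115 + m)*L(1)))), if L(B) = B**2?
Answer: 1/1472614 ≈ 6.7906e-7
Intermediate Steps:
m = -21/2 (m = (-41 - 1)/4 = (1/4)*(-42) = -21/2 ≈ -10.500)
C = -26465
1/((C + 40557)*(((115 + m)*L(1)))) = 1/((-26465 + 40557)*(((115 - 21/2)*1**2))) = 1/(14092*(((209/2)*1))) = 1/(14092*(209/2)) = (1/14092)*(2/209) = 1/1472614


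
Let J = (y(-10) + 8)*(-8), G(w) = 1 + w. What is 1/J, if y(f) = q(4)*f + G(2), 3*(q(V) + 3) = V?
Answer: -3/664 ≈ -0.0045181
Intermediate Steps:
q(V) = -3 + V/3
y(f) = 3 - 5*f/3 (y(f) = (-3 + (⅓)*4)*f + (1 + 2) = (-3 + 4/3)*f + 3 = -5*f/3 + 3 = 3 - 5*f/3)
J = -664/3 (J = ((3 - 5/3*(-10)) + 8)*(-8) = ((3 + 50/3) + 8)*(-8) = (59/3 + 8)*(-8) = (83/3)*(-8) = -664/3 ≈ -221.33)
1/J = 1/(-664/3) = -3/664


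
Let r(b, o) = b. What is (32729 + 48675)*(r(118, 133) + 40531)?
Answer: 3308991196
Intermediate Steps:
(32729 + 48675)*(r(118, 133) + 40531) = (32729 + 48675)*(118 + 40531) = 81404*40649 = 3308991196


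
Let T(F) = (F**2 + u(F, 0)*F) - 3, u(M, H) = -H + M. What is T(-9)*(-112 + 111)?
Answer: -159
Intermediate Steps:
u(M, H) = M - H
T(F) = -3 + 2*F**2 (T(F) = (F**2 + (F - 1*0)*F) - 3 = (F**2 + (F + 0)*F) - 3 = (F**2 + F*F) - 3 = (F**2 + F**2) - 3 = 2*F**2 - 3 = -3 + 2*F**2)
T(-9)*(-112 + 111) = (-3 + 2*(-9)**2)*(-112 + 111) = (-3 + 2*81)*(-1) = (-3 + 162)*(-1) = 159*(-1) = -159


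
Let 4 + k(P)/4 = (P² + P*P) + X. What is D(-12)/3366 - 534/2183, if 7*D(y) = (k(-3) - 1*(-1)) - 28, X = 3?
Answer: -12492605/51435846 ≈ -0.24288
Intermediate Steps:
k(P) = -4 + 8*P² (k(P) = -16 + 4*((P² + P*P) + 3) = -16 + 4*((P² + P²) + 3) = -16 + 4*(2*P² + 3) = -16 + 4*(3 + 2*P²) = -16 + (12 + 8*P²) = -4 + 8*P²)
D(y) = 41/7 (D(y) = (((-4 + 8*(-3)²) - 1*(-1)) - 28)/7 = (((-4 + 8*9) + 1) - 28)/7 = (((-4 + 72) + 1) - 28)/7 = ((68 + 1) - 28)/7 = (69 - 28)/7 = (⅐)*41 = 41/7)
D(-12)/3366 - 534/2183 = (41/7)/3366 - 534/2183 = (41/7)*(1/3366) - 534*1/2183 = 41/23562 - 534/2183 = -12492605/51435846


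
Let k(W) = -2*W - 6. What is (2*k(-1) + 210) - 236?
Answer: -34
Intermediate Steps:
k(W) = -6 - 2*W
(2*k(-1) + 210) - 236 = (2*(-6 - 2*(-1)) + 210) - 236 = (2*(-6 + 2) + 210) - 236 = (2*(-4) + 210) - 236 = (-8 + 210) - 236 = 202 - 236 = -34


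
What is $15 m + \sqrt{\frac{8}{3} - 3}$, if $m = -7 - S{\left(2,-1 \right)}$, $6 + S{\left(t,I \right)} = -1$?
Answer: $\frac{i \sqrt{3}}{3} \approx 0.57735 i$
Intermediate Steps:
$S{\left(t,I \right)} = -7$ ($S{\left(t,I \right)} = -6 - 1 = -7$)
$m = 0$ ($m = -7 - -7 = -7 + 7 = 0$)
$15 m + \sqrt{\frac{8}{3} - 3} = 15 \cdot 0 + \sqrt{\frac{8}{3} - 3} = 0 + \sqrt{8 \cdot \frac{1}{3} - 3} = 0 + \sqrt{\frac{8}{3} - 3} = 0 + \sqrt{- \frac{1}{3}} = 0 + \frac{i \sqrt{3}}{3} = \frac{i \sqrt{3}}{3}$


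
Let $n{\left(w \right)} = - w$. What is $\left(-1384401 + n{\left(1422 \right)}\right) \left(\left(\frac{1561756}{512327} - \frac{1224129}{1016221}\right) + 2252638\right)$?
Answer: $- \frac{1625305240773337783235697}{520637456267} \approx -3.1218 \cdot 10^{12}$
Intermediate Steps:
$\left(-1384401 + n{\left(1422 \right)}\right) \left(\left(\frac{1561756}{512327} - \frac{1224129}{1016221}\right) + 2252638\right) = \left(-1384401 - 1422\right) \left(\left(\frac{1561756}{512327} - \frac{1224129}{1016221}\right) + 2252638\right) = \left(-1384401 - 1422\right) \left(\left(1561756 \cdot \frac{1}{512327} - \frac{1224129}{1016221}\right) + 2252638\right) = - 1385823 \left(\left(\frac{1561756}{512327} - \frac{1224129}{1016221}\right) + 2252638\right) = - 1385823 \left(\frac{959934905893}{520637456267} + 2252638\right) = \left(-1385823\right) \frac{1172808678145288239}{520637456267} = - \frac{1625305240773337783235697}{520637456267}$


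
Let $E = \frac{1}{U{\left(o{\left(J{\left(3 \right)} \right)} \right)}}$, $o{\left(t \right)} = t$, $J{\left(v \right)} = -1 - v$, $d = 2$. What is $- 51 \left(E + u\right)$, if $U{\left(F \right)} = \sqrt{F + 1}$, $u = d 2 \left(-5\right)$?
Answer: $1020 + 17 i \sqrt{3} \approx 1020.0 + 29.445 i$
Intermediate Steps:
$u = -20$ ($u = 2 \cdot 2 \left(-5\right) = 4 \left(-5\right) = -20$)
$U{\left(F \right)} = \sqrt{1 + F}$
$E = - \frac{i \sqrt{3}}{3}$ ($E = \frac{1}{\sqrt{1 - 4}} = \frac{1}{\sqrt{-3}} = \frac{1}{i \sqrt{3}} = - \frac{i \sqrt{3}}{3} \approx - 0.57735 i$)
$- 51 \left(E + u\right) = - 51 \left(- \frac{i \sqrt{3}}{3} - 20\right) = - 51 \left(-20 - \frac{i \sqrt{3}}{3}\right) = 1020 + 17 i \sqrt{3}$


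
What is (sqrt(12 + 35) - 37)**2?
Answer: (37 - sqrt(47))**2 ≈ 908.68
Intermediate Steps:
(sqrt(12 + 35) - 37)**2 = (sqrt(47) - 37)**2 = (-37 + sqrt(47))**2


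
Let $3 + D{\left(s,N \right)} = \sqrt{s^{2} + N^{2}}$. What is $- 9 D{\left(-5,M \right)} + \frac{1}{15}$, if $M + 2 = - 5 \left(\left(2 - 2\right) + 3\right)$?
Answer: $\frac{406}{15} - 9 \sqrt{314} \approx -132.41$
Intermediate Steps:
$M = -17$ ($M = -2 - 5 \left(\left(2 - 2\right) + 3\right) = -2 - 5 \left(0 + 3\right) = -2 - 15 = -17$)
$D{\left(s,N \right)} = -3 + \sqrt{N^{2} + s^{2}}$ ($D{\left(s,N \right)} = -3 + \sqrt{s^{2} + N^{2}} = -3 + \sqrt{N^{2} + s^{2}}$)
$- 9 D{\left(-5,M \right)} + \frac{1}{15} = - 9 \left(-3 + \sqrt{\left(-17\right)^{2} + \left(-5\right)^{2}}\right) + \frac{1}{15} = - 9 \left(-3 + \sqrt{289 + 25}\right) + \frac{1}{15} = - 9 \left(-3 + \sqrt{314}\right) + \frac{1}{15} = \left(27 - 9 \sqrt{314}\right) + \frac{1}{15} = \frac{406}{15} - 9 \sqrt{314}$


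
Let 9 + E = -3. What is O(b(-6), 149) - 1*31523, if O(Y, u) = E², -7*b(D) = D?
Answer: -31379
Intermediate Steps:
E = -12 (E = -9 - 3 = -12)
b(D) = -D/7
O(Y, u) = 144 (O(Y, u) = (-12)² = 144)
O(b(-6), 149) - 1*31523 = 144 - 1*31523 = 144 - 31523 = -31379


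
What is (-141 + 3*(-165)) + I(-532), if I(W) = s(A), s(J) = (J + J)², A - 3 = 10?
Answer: 40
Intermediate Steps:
A = 13 (A = 3 + 10 = 13)
s(J) = 4*J² (s(J) = (2*J)² = 4*J²)
I(W) = 676 (I(W) = 4*13² = 4*169 = 676)
(-141 + 3*(-165)) + I(-532) = (-141 + 3*(-165)) + 676 = (-141 - 495) + 676 = -636 + 676 = 40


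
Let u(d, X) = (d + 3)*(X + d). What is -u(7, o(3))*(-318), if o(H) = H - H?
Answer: 22260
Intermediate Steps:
o(H) = 0
u(d, X) = (3 + d)*(X + d)
-u(7, o(3))*(-318) = -(7² + 3*0 + 3*7 + 0*7)*(-318) = -(49 + 0 + 21 + 0)*(-318) = -70*(-318) = -1*(-22260) = 22260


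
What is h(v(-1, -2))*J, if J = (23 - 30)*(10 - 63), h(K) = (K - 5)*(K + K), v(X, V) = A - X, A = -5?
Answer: 26712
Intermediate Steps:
v(X, V) = -5 - X
h(K) = 2*K*(-5 + K) (h(K) = (-5 + K)*(2*K) = 2*K*(-5 + K))
J = 371 (J = -7*(-53) = 371)
h(v(-1, -2))*J = (2*(-5 - 1*(-1))*(-5 + (-5 - 1*(-1))))*371 = (2*(-5 + 1)*(-5 + (-5 + 1)))*371 = (2*(-4)*(-5 - 4))*371 = (2*(-4)*(-9))*371 = 72*371 = 26712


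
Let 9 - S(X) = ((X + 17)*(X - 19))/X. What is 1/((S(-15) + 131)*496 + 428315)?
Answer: 15/7432597 ≈ 2.0181e-6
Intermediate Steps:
S(X) = 9 - (-19 + X)*(17 + X)/X (S(X) = 9 - (X + 17)*(X - 19)/X = 9 - (17 + X)*(-19 + X)/X = 9 - (-19 + X)*(17 + X)/X)
1/((S(-15) + 131)*496 + 428315) = 1/(((11 - 1*(-15) + 323/(-15)) + 131)*496 + 428315) = 1/(((11 + 15 + 323*(-1/15)) + 131)*496 + 428315) = 1/(((11 + 15 - 323/15) + 131)*496 + 428315) = 1/((67/15 + 131)*496 + 428315) = 1/((2032/15)*496 + 428315) = 1/(1007872/15 + 428315) = 1/(7432597/15) = 15/7432597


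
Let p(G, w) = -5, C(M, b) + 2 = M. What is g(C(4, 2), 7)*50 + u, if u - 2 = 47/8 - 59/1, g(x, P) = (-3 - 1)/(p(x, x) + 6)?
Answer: -2009/8 ≈ -251.13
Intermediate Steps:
C(M, b) = -2 + M
g(x, P) = -4 (g(x, P) = (-3 - 1)/(-5 + 6) = -4/1 = -4*1 = -4)
u = -409/8 (u = 2 + (47/8 - 59/1) = 2 + (47*(⅛) - 59*1) = 2 + (47/8 - 59) = 2 - 425/8 = -409/8 ≈ -51.125)
g(C(4, 2), 7)*50 + u = -4*50 - 409/8 = -200 - 409/8 = -2009/8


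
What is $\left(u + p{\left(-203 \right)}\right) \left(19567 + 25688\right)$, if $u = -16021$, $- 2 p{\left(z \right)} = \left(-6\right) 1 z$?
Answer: $-752590650$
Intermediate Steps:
$p{\left(z \right)} = 3 z$ ($p{\left(z \right)} = - \frac{\left(-6\right) 1 z}{2} = - \frac{\left(-6\right) z}{2} = 3 z$)
$\left(u + p{\left(-203 \right)}\right) \left(19567 + 25688\right) = \left(-16021 + 3 \left(-203\right)\right) \left(19567 + 25688\right) = \left(-16021 - 609\right) 45255 = \left(-16630\right) 45255 = -752590650$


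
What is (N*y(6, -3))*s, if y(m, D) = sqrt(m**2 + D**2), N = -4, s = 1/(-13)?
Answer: 12*sqrt(5)/13 ≈ 2.0641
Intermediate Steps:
s = -1/13 ≈ -0.076923
y(m, D) = sqrt(D**2 + m**2)
(N*y(6, -3))*s = -4*sqrt((-3)**2 + 6**2)*(-1/13) = -4*sqrt(9 + 36)*(-1/13) = -12*sqrt(5)*(-1/13) = 12*sqrt(5)/13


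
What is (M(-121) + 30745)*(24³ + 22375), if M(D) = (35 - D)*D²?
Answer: 83791309459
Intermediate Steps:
M(D) = D²*(35 - D)
(M(-121) + 30745)*(24³ + 22375) = ((-121)²*(35 - 1*(-121)) + 30745)*(24³ + 22375) = (14641*(35 + 121) + 30745)*(13824 + 22375) = (14641*156 + 30745)*36199 = (2283996 + 30745)*36199 = 2314741*36199 = 83791309459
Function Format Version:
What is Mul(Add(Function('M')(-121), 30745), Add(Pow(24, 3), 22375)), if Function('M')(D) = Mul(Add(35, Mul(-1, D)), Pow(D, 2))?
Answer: 83791309459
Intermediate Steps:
Function('M')(D) = Mul(Pow(D, 2), Add(35, Mul(-1, D)))
Mul(Add(Function('M')(-121), 30745), Add(Pow(24, 3), 22375)) = Mul(Add(Mul(Pow(-121, 2), Add(35, Mul(-1, -121))), 30745), Add(Pow(24, 3), 22375)) = Mul(Add(Mul(14641, Add(35, 121)), 30745), Add(13824, 22375)) = Mul(Add(Mul(14641, 156), 30745), 36199) = Mul(Add(2283996, 30745), 36199) = Mul(2314741, 36199) = 83791309459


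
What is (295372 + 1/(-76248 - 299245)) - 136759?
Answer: 59558071208/375493 ≈ 1.5861e+5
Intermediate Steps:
(295372 + 1/(-76248 - 299245)) - 136759 = (295372 + 1/(-375493)) - 136759 = (295372 - 1/375493) - 136759 = 110910118395/375493 - 136759 = 59558071208/375493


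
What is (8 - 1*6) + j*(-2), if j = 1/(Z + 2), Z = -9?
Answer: 16/7 ≈ 2.2857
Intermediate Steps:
j = -⅐ (j = 1/(-9 + 2) = 1/(-7) = -⅐ ≈ -0.14286)
(8 - 1*6) + j*(-2) = (8 - 1*6) - ⅐*(-2) = (8 - 6) + 2/7 = 2 + 2/7 = 16/7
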